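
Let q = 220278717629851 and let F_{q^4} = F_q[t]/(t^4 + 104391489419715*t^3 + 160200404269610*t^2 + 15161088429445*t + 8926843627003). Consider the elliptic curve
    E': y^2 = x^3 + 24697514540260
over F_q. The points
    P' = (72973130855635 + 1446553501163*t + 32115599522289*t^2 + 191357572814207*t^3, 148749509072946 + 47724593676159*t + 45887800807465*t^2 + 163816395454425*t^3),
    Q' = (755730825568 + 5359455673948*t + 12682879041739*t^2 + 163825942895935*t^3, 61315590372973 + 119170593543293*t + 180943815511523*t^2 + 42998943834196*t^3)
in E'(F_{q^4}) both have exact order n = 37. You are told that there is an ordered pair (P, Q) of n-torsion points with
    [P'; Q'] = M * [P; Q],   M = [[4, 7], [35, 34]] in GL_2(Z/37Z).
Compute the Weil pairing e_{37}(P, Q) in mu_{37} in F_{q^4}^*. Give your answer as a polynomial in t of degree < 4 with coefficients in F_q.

Alternating bilinearity on E[37] (values in mu_{37} in F_{220278717629851^4}) gives e(P',Q') = e(P,Q)^det(M).
Inverting 2 mod 37: 19. Thus e_{37}(P,Q) = e(P',Q')^{19}.
Double-and-add over 100101: 6-1 doublings, 3-1 additions; each step l_{T,T}/v_{2T} or l_{T,P'}/v at Q'+S for random S.
f_P(D_Q)/f_Q(D_P) = 128622872603295 + 33940626126181*t + 65095772640867*t^2 + 60296022900092*t^3.
(128622872603295 + 33940626126181*t + 65095772640867*t^2 + 60296022900092*t^3)^{19} mod (220278717629851,f) = 60944498380499 + 213888391290368*t + 191800416626557*t^2 + 144937202431881*t^3.

60944498380499 + 213888391290368*t + 191800416626557*t^2 + 144937202431881*t^3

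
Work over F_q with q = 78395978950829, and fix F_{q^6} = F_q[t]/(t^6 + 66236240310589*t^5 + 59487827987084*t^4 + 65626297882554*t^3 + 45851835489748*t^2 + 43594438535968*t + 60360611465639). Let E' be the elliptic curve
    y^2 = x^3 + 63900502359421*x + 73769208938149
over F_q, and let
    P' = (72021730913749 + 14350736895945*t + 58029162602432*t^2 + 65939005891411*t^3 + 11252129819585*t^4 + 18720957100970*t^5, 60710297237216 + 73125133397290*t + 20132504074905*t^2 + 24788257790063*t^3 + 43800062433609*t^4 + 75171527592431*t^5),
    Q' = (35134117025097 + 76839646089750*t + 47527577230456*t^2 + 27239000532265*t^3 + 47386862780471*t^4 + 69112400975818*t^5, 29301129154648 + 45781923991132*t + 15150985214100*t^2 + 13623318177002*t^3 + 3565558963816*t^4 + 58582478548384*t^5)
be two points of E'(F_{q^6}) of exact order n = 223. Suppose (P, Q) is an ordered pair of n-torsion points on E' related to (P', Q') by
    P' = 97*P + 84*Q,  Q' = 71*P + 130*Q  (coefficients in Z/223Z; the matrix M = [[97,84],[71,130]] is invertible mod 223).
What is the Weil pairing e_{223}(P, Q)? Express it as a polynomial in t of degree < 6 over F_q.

Under M = [[97,84],[71,130]] in GL_2(Z/223), e_{223}(P',Q') = e_{223}(P,Q)^(97*130-84*71 mod 223).
So e_{223}(P,Q) = e_{223}(P',Q')^{76}, since 179*76 = 1 mod 223.
Build f_{223,P'} and f_{223,Q'} via the 8-bit ladder of 223=11011111_2; evaluate at shifted divisors; quotient in F_{78395978950829^6}.
f_P(D_Q)/f_Q(D_P) = 26781657307759 + 45094146840485*t + 74466421239281*t^2 + 55095503405931*t^3 + 74703625097292*t^4 + 35816722934704*t^5.
e_{223}(P,Q) = (26781657307759 + 45094146840485*t + 74466421239281*t^2 + 55095503405931*t^3 + 74703625097292*t^4 + 35816722934704*t^5)^{76} = 34311410885589 + 3334330999470*t + 54371007018445*t^2 + 61302139802717*t^3 + 877431113494*t^4 + 51979334167694*t^5.

34311410885589 + 3334330999470*t + 54371007018445*t^2 + 61302139802717*t^3 + 877431113494*t^4 + 51979334167694*t^5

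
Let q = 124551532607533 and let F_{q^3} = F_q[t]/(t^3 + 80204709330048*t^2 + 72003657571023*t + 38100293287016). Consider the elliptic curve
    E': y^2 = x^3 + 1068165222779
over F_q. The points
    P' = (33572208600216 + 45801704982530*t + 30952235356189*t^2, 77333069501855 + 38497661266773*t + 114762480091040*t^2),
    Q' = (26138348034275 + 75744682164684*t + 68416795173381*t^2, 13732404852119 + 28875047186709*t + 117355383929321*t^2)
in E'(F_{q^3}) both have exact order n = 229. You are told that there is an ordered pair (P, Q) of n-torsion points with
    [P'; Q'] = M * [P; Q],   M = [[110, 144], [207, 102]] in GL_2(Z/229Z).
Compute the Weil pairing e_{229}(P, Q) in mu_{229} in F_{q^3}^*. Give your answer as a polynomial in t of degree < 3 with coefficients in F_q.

Alternating bilinearity on E[229] (values in mu_{229} in F_{124551532607533^3}) gives e(P',Q') = e(P,Q)^det(M).
So e_{229}(P,Q) = e_{229}(P',Q')^{182}, since 190*182 = 1 mod 229.
Miller loop for e_{229} over F_{124551532607533^3}: bits of 229 = 11100101; 7 double steps + 4 add steps, l/v at each.
Miller gives e_{229}(P',Q') = 73563524273244 + 88103087543511*t + 121967267805189*t^2 in F_{124551532607533^3}.
Finally e_{229}(P,Q) = 105597386420734 + 60960888581693*t + 92463640493453*t^2.

105597386420734 + 60960888581693*t + 92463640493453*t^2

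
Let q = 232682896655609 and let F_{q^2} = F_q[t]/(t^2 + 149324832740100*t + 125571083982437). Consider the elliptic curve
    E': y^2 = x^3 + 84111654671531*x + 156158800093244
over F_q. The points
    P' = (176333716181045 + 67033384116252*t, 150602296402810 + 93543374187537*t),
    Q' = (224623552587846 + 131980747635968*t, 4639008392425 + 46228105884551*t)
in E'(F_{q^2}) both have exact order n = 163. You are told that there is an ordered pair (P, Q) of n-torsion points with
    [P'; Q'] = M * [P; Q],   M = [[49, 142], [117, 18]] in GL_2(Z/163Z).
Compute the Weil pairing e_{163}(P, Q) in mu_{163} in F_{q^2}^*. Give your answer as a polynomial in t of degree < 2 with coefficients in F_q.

90288988023547 + 30578442645558*t

e_{163}(aP+bQ,cP+dQ) = e_{163}(P,Q)^(ad-bc); with (a,b,c,d)=(49,142,117,18) this gives the det-163 law.
So e_{163}(P,Q) = e_{163}(P',Q')^{130}, since 79*130 = 1 mod 163.
Double-and-add over 10100011: 8-1 doublings, 4-1 additions; each step l_{T,T}/v_{2T} or l_{T,P'}/v at Q'+S for random S.
So e_{163}(P',Q') = 12571886383856 + 150623196306609*t.
Thus e_{163}(P,Q) = 90288988023547 + 30578442645558*t.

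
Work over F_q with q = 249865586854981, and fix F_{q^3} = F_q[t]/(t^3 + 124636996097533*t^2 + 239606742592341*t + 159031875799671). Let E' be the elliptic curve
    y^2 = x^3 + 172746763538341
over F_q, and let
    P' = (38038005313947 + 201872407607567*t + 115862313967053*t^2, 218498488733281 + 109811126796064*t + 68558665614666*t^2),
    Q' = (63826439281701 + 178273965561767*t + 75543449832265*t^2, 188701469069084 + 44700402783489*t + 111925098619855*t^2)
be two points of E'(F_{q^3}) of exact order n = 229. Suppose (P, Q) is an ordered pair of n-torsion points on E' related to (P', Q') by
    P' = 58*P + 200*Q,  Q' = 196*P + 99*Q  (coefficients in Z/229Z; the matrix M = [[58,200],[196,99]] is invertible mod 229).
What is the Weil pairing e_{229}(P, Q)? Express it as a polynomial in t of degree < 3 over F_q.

107547543901050 + 149100449834794*t + 158219966452076*t^2

Since e_{229}(P,P)=e_{229}(Q,Q)=1 and e_{229}(Q,P)=e_{229}(P,Q)^{-1}, expanding e_{229}(58*P + 200*Q,196*P + 99*Q) leaves e(P,Q)^det(M).
det M = 58*99 - 200*196 = -33458 = 205 (mod 229); 205^{-1} = 124 (mod 229).
Miller loop for e_{229} over F_{249865586854981^3}: bits of 229 = 11100101; 7 double steps + 4 add steps, l/v at each.
e_{229}(P',Q') = 76625130489020 + 176614742892111*t + 25500203616810*t^2.
Raise to 124: e(P,Q) = 107547543901050 + 149100449834794*t + 158219966452076*t^2 in mu_{229}.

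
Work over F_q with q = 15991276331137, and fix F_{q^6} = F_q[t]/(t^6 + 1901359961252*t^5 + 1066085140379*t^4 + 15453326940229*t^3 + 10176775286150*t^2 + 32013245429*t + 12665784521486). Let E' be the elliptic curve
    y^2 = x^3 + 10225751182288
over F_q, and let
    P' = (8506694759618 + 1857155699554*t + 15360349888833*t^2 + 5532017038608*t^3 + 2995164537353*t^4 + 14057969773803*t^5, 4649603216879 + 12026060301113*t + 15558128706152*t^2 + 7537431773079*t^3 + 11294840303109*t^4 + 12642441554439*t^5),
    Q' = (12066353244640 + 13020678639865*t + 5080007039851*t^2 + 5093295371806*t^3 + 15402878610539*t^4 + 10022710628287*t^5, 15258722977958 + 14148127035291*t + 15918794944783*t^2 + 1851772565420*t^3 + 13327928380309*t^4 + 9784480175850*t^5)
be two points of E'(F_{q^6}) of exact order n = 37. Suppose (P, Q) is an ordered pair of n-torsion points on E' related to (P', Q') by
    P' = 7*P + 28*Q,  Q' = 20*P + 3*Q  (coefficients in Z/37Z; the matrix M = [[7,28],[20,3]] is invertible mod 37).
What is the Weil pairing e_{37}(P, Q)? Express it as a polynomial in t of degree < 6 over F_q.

Alternating bilinearity on E[37] (values in mu_{37} in F_{15991276331137^6}) gives e(P',Q') = e(P,Q)^det(M).
det(M) mod 37 = 16; its inverse in (Z/37)^* is 7 (check: 16*7 mod 37 = 1).
Miller loop for e_{37} over F_{15991276331137^6}: bits of 37 = 100101; 5 double steps + 2 add steps, l/v at each.
e_{37}(P',Q') = 15646517864587 + 13255191019243*t + 9894167976769*t^2 + 11120692938151*t^3 + 11934891912805*t^4 + 3162870481241*t^5.
Finally e_{37}(P,Q) = 12783815725794 + 5715396193636*t + 621837658503*t^2 + 14886539269895*t^3 + 13224211467085*t^4 + 10482235191895*t^5.

12783815725794 + 5715396193636*t + 621837658503*t^2 + 14886539269895*t^3 + 13224211467085*t^4 + 10482235191895*t^5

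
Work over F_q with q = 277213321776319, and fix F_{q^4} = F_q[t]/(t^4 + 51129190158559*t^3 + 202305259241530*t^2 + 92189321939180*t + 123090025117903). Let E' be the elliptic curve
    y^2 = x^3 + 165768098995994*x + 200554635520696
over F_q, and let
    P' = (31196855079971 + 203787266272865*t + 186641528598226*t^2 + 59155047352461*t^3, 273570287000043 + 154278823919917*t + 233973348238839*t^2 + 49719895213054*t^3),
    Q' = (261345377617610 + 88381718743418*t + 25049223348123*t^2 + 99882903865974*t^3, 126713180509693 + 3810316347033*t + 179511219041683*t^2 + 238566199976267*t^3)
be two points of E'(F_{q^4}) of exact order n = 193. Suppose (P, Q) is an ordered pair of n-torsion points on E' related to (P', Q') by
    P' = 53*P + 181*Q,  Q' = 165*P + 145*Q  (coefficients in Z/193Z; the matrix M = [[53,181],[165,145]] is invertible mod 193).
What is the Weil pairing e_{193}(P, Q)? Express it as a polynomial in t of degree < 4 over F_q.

210457981529720 + 177544409170087*t + 153717161299258*t^2 + 162225273785263*t^3

e_{193} is bilinear + alternating on E[193], so e_{193}(53*P + 181*Q, 165*P + 145*Q) = e_{193}(P,Q)^(53*145-181*165).
det(M) mod 193 = 15; its inverse in (Z/193)^* is 103 (check: 15*103 mod 193 = 1).
n = 193 = (11000001)_2 (8 bits, wt 3); accumulate f_{193,P'}(Q'+S)/f_{193,P'}(S) along the 7-step ladder.
e_{193}(P',Q') = 106387145762661 + 62609040865417*t + 222381839066296*t^2 + 84904202818480*t^3.
Raise to 103: e(P,Q) = 210457981529720 + 177544409170087*t + 153717161299258*t^2 + 162225273785263*t^3 in mu_{193}.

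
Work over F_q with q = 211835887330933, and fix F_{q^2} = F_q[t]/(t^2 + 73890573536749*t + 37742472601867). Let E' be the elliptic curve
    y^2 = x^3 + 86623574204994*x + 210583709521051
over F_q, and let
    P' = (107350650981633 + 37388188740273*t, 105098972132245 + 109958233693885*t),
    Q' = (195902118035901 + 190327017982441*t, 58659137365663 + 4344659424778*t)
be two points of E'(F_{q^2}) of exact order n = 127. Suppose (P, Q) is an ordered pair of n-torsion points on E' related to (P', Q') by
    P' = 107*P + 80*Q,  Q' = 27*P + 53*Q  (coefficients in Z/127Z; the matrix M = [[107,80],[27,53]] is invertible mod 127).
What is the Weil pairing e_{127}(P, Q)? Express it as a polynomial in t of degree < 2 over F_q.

44719771556917 + 90793928947094*t

e_{127}(aP+bQ,cP+dQ) = e_{127}(P,Q)^(ad-bc); with (a,b,c,d)=(107,80,27,53) this gives the det-127 law.
det M = 107*53 - 80*27 = 3511 = 82 (mod 127); 82^{-1} = 79 (mod 127).
Miller loop for e_{127} over F_{211835887330933^2}: bits of 127 = 1111111; 6 double steps + 6 add steps, l/v at each.
Miller gives e_{127}(P',Q') = 22695487933726 + 86816611593896*t in F_{211835887330933^2}.
Finally e_{127}(P,Q) = 44719771556917 + 90793928947094*t.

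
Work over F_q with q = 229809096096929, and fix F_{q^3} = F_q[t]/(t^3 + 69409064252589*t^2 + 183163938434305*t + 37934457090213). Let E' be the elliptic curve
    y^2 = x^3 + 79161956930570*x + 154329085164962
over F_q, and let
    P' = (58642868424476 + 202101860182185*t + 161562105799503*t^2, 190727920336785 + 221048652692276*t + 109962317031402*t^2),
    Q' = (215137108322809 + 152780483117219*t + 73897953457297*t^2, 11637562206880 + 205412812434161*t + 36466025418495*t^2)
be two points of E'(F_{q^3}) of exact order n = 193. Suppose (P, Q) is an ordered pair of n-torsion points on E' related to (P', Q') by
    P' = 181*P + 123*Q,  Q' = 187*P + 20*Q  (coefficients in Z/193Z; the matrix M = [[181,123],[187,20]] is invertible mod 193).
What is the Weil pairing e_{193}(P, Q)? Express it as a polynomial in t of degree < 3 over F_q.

152995704275372 + 153029150275648*t + 8292814475137*t^2

Since e_{193}(P,P)=e_{193}(Q,Q)=1 and e_{193}(Q,P)=e_{193}(P,Q)^{-1}, expanding e_{193}(181*P + 123*Q,187*P + 20*Q) leaves e(P,Q)^det(M).
Hence e(P,Q) = e(P',Q')^{81} where 81 = 112^{-1} mod 193.
Miller loop for e_{193} over F_{229809096096929^3}: bits of 193 = 11000001; 7 double steps + 2 add steps, l/v at each.
e_{193}(P',Q') = 147990775531545 + 122478568749412*t + 144565064924000*t^2.
Raise to 81: e(P,Q) = 152995704275372 + 153029150275648*t + 8292814475137*t^2 in mu_{193}.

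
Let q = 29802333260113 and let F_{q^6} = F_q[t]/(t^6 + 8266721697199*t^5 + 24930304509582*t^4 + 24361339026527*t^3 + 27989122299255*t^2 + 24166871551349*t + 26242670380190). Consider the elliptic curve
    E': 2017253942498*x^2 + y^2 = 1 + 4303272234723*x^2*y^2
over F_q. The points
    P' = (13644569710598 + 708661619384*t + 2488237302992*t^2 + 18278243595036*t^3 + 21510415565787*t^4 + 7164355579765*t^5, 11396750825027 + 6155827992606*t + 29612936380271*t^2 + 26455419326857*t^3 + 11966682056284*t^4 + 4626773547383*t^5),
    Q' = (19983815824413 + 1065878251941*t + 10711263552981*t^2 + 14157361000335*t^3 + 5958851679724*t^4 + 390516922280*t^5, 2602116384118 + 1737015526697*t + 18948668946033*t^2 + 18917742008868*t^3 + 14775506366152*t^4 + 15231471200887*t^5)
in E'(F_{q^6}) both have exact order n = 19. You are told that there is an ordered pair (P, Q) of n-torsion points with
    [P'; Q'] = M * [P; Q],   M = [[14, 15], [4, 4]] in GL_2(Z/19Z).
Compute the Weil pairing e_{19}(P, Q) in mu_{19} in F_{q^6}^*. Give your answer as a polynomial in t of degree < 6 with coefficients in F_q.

8184020214379 + 19396202855408*t + 18873144893814*t^2 + 9191866468425*t^3 + 1761944907304*t^4 + 6100428510811*t^5

The 19-Weil pairing on E[19] over F_{29802333260113} is alternating-bilinear: e_{19}(P',Q') = e_{19}(P,Q)^det(M).
14*4 - 15*4 = -4; reduced mod 19: det = 15, inverse 14.
Map (x,y)_Ed via u=(1+y)/(1-y), v=(1+y)/((1-y)x) to Montgomery A=22056522118879,B=27359122545257; then to (a',b')=(0,10833823314011).
5-bit Miller (10011) on E'/F_{29802333260113} with a'=0, b'=10833823314011: accumulate tangent/chord ratios at Q'+S and P'+S'.
So e_{19}(P',Q') = 22928017891451 + 4907021314969*t + 6101443822126*t^2 + 3602543171855*t^3 + 1256011483144*t^4 + 11807799914848*t^5.
Finally e_{19}(P,Q) = 8184020214379 + 19396202855408*t + 18873144893814*t^2 + 9191866468425*t^3 + 1761944907304*t^4 + 6100428510811*t^5.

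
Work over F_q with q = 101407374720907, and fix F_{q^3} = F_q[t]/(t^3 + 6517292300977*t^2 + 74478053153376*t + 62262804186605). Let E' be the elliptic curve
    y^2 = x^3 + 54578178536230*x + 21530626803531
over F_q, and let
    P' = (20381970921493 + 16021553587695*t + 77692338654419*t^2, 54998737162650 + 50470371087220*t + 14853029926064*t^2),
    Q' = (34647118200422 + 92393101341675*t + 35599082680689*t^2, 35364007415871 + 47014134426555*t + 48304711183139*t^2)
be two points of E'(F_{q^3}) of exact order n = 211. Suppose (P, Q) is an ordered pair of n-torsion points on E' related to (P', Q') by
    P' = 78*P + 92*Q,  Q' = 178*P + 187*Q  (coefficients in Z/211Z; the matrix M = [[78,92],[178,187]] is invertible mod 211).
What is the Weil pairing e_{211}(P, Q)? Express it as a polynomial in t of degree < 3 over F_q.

91128264494907 + 33368887923984*t + 70235534550228*t^2

e_{211}(aP+bQ,cP+dQ) = e_{211}(P,Q)^(ad-bc); with (a,b,c,d)=(78,92,178,187) this gives the det-211 law.
So e_{211}(P,Q) = e_{211}(P',Q')^{151}, since 109*151 = 1 mod 211.
8-bit Miller (11010011) on E'/F_{101407374720907} with a'=54578178536230, b'=21530626803531: accumulate tangent/chord ratios at Q'+S and P'+S'.
f_P(D_Q)/f_Q(D_P) = 11074489093445 + 61052672617192*t + 40370611810096*t^2.
Thus e_{211}(P,Q) = 91128264494907 + 33368887923984*t + 70235534550228*t^2.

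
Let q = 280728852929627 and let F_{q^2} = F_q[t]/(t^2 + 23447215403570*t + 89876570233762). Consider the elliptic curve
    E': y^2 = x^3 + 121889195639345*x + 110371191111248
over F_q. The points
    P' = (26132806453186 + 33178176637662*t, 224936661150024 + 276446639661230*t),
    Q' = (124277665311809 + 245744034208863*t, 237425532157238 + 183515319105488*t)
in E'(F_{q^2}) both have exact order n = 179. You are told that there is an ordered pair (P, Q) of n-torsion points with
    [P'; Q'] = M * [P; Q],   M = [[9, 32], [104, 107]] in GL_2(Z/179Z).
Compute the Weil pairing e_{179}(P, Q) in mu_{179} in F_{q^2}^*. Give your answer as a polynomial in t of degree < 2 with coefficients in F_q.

Alternating bilinearity on E[179] (values in mu_{179} in F_{280728852929627^2}) gives e(P',Q') = e(P,Q)^det(M).
det(M) mod 179 = 141; its inverse in (Z/179)^* is 146 (check: 141*146 mod 179 = 1).
Run Miller on y^2=x^3+121889195639345*x+110371191111248 over F_{280728852929627}: ladder 10110011 (8 bits); e = f_P(D_Q)/f_Q(D_P).
So e_{179}(P',Q') = 140866573120180 + 238153177947520*t.
Thus e_{179}(P,Q) = 247703905078459 + 260281252822574*t.

247703905078459 + 260281252822574*t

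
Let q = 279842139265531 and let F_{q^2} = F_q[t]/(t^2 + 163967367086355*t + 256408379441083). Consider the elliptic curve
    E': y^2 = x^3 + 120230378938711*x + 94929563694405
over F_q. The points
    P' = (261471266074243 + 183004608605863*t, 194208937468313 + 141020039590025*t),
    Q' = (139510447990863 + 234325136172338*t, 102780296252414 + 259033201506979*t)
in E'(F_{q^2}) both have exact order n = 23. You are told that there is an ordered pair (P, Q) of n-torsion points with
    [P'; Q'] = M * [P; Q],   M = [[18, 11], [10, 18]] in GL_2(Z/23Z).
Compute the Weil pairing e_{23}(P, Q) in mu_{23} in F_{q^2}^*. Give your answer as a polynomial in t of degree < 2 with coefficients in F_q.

162679774135847 + 239269877028660*t

Under M = [[18,11],[10,18]] in GL_2(Z/23), e_{23}(P',Q') = e_{23}(P,Q)^(18*18-11*10 mod 23).
det(M) mod 23 = 7; its inverse in (Z/23)^* is 10 (check: 7*10 mod 23 = 1).
5-bit Miller (10111) on E'/F_{279842139265531} with a'=120230378938711, b'=94929563694405: accumulate tangent/chord ratios at Q'+S and P'+S'.
e_{23}(P',Q') = 98621448618310 + 98308255594625*t.
(98621448618310 + 98308255594625*t)^{10} mod (279842139265531,f) = 162679774135847 + 239269877028660*t.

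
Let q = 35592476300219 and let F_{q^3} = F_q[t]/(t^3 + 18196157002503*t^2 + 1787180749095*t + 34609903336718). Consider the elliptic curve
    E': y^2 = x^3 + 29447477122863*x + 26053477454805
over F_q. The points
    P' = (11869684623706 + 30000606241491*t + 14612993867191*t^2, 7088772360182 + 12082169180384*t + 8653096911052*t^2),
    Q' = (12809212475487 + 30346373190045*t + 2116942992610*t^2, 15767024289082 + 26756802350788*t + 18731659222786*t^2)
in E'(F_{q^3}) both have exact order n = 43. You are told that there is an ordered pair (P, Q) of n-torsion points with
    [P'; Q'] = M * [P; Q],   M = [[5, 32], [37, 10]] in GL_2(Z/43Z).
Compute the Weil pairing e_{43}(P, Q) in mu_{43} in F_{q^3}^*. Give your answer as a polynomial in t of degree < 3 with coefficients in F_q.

e_{43}(aP+bQ,cP+dQ) = e_{43}(P,Q)^(ad-bc); with (a,b,c,d)=(5,32,37,10) this gives the det-43 law.
So e_{43}(P,Q) = e_{43}(P',Q')^{8}, since 27*8 = 1 mod 43.
Miller loop for e_{43} over F_{35592476300219^3}: bits of 43 = 101011; 5 double steps + 3 add steps, l/v at each.
Miller gives e_{43}(P',Q') = 2851131340621 + 27277381273376*t + 22979918599970*t^2 in F_{35592476300219^3}.
e_{43}(P,Q) = (2851131340621 + 27277381273376*t + 22979918599970*t^2)^{8} = 1064623154614 + 31484386349385*t + 21700630042155*t^2.

1064623154614 + 31484386349385*t + 21700630042155*t^2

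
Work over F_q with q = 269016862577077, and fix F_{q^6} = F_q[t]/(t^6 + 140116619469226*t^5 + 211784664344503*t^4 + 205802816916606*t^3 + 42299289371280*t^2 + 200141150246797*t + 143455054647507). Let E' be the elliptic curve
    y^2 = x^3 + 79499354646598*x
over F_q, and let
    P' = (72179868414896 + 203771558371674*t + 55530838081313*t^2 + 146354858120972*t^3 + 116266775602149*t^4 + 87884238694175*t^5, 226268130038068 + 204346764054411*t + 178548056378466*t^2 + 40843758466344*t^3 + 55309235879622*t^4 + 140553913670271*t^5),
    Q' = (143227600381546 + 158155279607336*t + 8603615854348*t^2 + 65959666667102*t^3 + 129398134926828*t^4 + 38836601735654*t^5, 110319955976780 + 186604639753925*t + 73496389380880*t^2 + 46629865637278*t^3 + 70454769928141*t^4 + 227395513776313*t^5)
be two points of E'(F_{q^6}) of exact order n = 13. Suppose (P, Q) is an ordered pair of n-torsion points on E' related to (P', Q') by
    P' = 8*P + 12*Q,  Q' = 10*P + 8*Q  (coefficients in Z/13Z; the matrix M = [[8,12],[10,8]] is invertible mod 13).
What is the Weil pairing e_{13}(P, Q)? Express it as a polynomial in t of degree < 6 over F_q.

Since e_{13}(P,P)=e_{13}(Q,Q)=1 and e_{13}(Q,P)=e_{13}(P,Q)^{-1}, expanding e_{13}(8*P + 12*Q,10*P + 8*Q) leaves e(P,Q)^det(M).
Hence e(P,Q) = e(P',Q')^{3} where 3 = 9^{-1} mod 13.
Run Miller on y^2=x^3+79499354646598*x over F_{269016862577077}: ladder 1101 (4 bits); e = f_P(D_Q)/f_Q(D_P).
Miller gives e_{13}(P',Q') = 35057635250583 + 60353373672940*t + 22875753640721*t^2 + 236886808225593*t^3 + 258075982832699*t^4 + 175719378644329*t^5 in F_{269016862577077^6}.
Thus e_{13}(P,Q) = 165661335201019 + 263690679169835*t + 84285014165073*t^2 + 245723542374361*t^3 + 213381857315817*t^4 + 228566727339507*t^5.

165661335201019 + 263690679169835*t + 84285014165073*t^2 + 245723542374361*t^3 + 213381857315817*t^4 + 228566727339507*t^5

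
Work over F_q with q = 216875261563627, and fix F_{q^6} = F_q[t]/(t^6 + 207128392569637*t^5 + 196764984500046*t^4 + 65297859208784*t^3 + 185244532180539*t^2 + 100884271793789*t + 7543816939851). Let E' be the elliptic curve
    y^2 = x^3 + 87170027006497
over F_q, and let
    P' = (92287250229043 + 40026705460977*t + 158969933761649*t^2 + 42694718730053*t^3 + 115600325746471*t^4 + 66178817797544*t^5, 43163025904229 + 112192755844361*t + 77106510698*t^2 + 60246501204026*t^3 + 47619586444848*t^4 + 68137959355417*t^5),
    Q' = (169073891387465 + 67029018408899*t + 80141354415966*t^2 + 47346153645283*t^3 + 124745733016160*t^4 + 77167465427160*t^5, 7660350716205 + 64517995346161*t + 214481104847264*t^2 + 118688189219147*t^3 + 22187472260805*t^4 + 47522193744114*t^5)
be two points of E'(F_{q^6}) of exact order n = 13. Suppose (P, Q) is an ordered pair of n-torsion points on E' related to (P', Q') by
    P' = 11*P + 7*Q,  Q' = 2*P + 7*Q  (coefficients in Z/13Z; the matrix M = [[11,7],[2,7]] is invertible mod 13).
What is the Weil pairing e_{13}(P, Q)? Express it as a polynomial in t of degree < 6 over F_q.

e_{13} is bilinear + alternating on E[13], so e_{13}(11*P + 7*Q, 2*P + 7*Q) = e_{13}(P,Q)^(11*7-7*2).
So e_{13}(P,Q) = e_{13}(P',Q')^{6}, since 11*6 = 1 mod 13.
4-bit Miller (1101) on E'/F_{216875261563627} with a'=0, b'=87170027006497: accumulate tangent/chord ratios at Q'+S and P'+S'.
The quotient is 106688644643103 + 84895417604695*t + 104687873834287*t^2 + 21683913979461*t^3 + 17325418600316*t^4 + 50372307303089*t^5.
Finally e_{13}(P,Q) = 67606724650849 + 8348241375586*t + 88599308156819*t^2 + 41759954369339*t^3 + 146247229780124*t^4 + 92124070317291*t^5.

67606724650849 + 8348241375586*t + 88599308156819*t^2 + 41759954369339*t^3 + 146247229780124*t^4 + 92124070317291*t^5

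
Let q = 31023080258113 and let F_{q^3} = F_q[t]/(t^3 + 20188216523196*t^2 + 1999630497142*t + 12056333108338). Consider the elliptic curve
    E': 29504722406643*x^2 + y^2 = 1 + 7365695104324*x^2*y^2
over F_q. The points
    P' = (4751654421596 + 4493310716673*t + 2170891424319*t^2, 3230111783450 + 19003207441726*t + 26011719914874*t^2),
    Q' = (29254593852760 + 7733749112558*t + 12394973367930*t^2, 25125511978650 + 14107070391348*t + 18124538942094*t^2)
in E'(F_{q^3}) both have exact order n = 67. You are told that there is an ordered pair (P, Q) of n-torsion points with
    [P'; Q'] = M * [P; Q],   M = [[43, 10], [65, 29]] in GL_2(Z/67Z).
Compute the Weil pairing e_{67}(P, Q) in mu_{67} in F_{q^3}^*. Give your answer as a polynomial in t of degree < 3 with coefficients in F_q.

13544888297471 + 564338172134*t + 450499151868*t^2

e_{67}(aP+bQ,cP+dQ) = e_{67}(P,Q)^(ad-bc); with (a,b,c,d)=(43,10,65,29) this gives the det-67 law.
43*29 - 10*65 = 597; reduced mod 67: det = 61, inverse 11.
Map (x,y)_Ed via u=(1+y)/(1-y), v=(1+y)/((1-y)x) to Montgomery A=3430751812036,B=5476977085597; then to (a',b')=(3777371822256,7992918448747).
n = 67 = (1000011)_2 (7 bits, wt 3); accumulate f_{67,P'}(Q'+S)/f_{67,P'}(S) along the 6-step ladder.
e_{67}(P',Q') = 24405321334005 + 24063733507954*t + 19092566305728*t^2.
e_{67}(P,Q) = (24405321334005 + 24063733507954*t + 19092566305728*t^2)^{11} = 13544888297471 + 564338172134*t + 450499151868*t^2.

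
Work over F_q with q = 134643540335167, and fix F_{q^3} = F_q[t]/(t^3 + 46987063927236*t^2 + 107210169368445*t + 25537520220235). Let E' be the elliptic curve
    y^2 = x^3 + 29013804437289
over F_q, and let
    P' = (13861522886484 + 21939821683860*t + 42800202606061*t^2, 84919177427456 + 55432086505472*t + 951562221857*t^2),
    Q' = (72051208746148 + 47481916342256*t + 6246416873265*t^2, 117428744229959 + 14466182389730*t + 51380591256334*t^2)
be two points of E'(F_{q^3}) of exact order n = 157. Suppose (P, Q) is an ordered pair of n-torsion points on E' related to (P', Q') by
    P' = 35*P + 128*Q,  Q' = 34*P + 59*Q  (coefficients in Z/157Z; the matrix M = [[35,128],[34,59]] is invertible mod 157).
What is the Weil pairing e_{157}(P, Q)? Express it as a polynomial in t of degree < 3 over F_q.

e_{157}(aP+bQ,cP+dQ) = e_{157}(P,Q)^(ad-bc); with (a,b,c,d)=(35,128,34,59) this gives the det-157 law.
Inverting 68 mod 157: 127. Thus e_{157}(P,Q) = e(P',Q')^{127}.
n = 157 = (10011101)_2 (8 bits, wt 5); accumulate f_{157,P'}(Q'+S)/f_{157,P'}(S) along the 7-step ladder.
The quotient is 83534977359046 + 86550937889377*t + 6717045291607*t^2.
e_{157}(P,Q) = (83534977359046 + 86550937889377*t + 6717045291607*t^2)^{127} = 18365937591009 + 41146130575181*t + 11749757929089*t^2.

18365937591009 + 41146130575181*t + 11749757929089*t^2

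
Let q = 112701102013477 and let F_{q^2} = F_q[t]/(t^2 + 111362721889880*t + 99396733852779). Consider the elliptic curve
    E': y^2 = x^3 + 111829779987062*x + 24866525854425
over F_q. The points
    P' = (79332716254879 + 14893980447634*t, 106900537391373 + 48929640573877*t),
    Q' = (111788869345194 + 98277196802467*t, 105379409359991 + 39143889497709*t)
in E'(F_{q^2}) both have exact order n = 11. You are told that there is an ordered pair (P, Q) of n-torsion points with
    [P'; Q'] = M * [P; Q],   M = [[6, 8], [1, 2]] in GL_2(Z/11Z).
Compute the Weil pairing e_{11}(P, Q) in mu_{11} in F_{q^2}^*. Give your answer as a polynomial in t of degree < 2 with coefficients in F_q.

Under M = [[6,8],[1,2]] in GL_2(Z/11), e_{11}(P',Q') = e_{11}(P,Q)^(6*2-8*1 mod 11).
Inverting 4 mod 11: 3. Thus e_{11}(P,Q) = e(P',Q')^{3}.
Miller loop for e_{11} over F_{112701102013477^2}: bits of 11 = 1011; 3 double steps + 2 add steps, l/v at each.
The quotient is 86235200010073 + 87270670531579*t.
Finally e_{11}(P,Q) = 34375681276323 + 24401901423938*t.

34375681276323 + 24401901423938*t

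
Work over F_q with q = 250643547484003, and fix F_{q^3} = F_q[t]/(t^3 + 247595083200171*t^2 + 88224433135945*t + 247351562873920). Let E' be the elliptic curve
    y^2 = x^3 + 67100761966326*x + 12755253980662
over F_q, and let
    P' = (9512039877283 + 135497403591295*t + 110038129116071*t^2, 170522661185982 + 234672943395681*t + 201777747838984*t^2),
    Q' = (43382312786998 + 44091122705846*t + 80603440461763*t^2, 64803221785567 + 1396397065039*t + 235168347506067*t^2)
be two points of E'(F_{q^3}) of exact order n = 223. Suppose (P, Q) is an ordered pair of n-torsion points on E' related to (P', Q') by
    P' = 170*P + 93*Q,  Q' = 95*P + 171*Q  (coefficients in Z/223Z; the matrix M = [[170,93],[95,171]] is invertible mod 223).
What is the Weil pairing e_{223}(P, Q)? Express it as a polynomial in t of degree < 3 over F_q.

The 223-Weil pairing on E[223] over F_{250643547484003} is alternating-bilinear: e_{223}(P',Q') = e_{223}(P,Q)^det(M).
170*171 - 93*95 = 20235; reduced mod 223: det = 165, inverse 173.
Miller loop for e_{223} over F_{250643547484003^3}: bits of 223 = 11011111; 7 double steps + 6 add steps, l/v at each.
e_{223}(P',Q') = 119246437192549 + 84339676694520*t + 100164741479896*t^2.
Finally e_{223}(P,Q) = 31891678503794 + 62409195160374*t + 65628343501660*t^2.

31891678503794 + 62409195160374*t + 65628343501660*t^2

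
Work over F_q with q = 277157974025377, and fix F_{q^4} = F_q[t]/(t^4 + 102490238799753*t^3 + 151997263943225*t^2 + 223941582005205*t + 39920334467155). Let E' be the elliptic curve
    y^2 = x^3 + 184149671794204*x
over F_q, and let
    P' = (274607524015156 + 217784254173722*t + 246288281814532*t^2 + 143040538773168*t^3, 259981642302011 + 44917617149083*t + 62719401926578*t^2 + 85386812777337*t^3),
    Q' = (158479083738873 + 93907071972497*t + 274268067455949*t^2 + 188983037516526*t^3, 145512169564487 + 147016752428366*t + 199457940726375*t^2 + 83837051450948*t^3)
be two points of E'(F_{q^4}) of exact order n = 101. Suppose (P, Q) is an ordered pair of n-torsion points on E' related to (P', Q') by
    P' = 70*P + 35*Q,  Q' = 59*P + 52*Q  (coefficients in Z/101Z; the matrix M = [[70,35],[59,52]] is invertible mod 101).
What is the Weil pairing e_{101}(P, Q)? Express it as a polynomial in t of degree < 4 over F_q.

57558322341380 + 241108736501811*t + 26450988296616*t^2 + 186434599849606*t^3

The 101-Weil pairing on E[101] over F_{277157974025377} is alternating-bilinear: e_{101}(P',Q') = e_{101}(P,Q)^det(M).
Inverting 60 mod 101: 32. Thus e_{101}(P,Q) = e(P',Q')^{32}.
Double-and-add over 1100101: 7-1 doublings, 4-1 additions; each step l_{T,T}/v_{2T} or l_{T,P'}/v at Q'+S for random S.
f_P(D_Q)/f_Q(D_P) = 47741101592097 + 180272359798901*t + 12197476790790*t^2 + 173022178158981*t^3.
Hence e(P,Q) = 57558322341380 + 241108736501811*t + 26450988296616*t^2 + 186434599849606*t^3 in F_{277157974025377^4}^*.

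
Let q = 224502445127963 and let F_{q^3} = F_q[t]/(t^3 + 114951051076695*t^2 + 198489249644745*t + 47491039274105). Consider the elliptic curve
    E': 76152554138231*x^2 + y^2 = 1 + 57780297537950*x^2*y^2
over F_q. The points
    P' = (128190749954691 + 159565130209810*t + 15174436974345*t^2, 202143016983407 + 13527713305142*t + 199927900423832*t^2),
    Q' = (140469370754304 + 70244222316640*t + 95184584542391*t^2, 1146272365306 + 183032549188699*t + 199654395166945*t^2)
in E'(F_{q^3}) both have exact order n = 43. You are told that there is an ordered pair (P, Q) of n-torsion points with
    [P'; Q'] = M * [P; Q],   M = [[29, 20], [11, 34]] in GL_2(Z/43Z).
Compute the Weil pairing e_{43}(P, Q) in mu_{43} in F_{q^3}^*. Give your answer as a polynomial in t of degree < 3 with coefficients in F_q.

134596792836536 + 173300524476783*t + 206369508164700*t^2

Alternating bilinearity on E[43] (values in mu_{43} in F_{224502445127963^3}) gives e(P',Q') = e(P,Q)^det(M).
Hence e(P,Q) = e(P',Q')^{16} where 16 = 35^{-1} mod 43.
Edwards a_E,d_E -> Montgomery A=188134117497694,B=32421175595602 -> Weierstrass 53557003273112,53466155037768 via alpha=59739216134024,beta=60718675432061.
Miller loop for e_{43} over F_{224502445127963^3}: bits of 43 = 101011; 5 double steps + 3 add steps, l/v at each.
f_P(D_Q)/f_Q(D_P) = 76510962866034 + 93805269152866*t + 212656996911937*t^2.
e_{43}(P,Q) = (76510962866034 + 93805269152866*t + 212656996911937*t^2)^{16} = 134596792836536 + 173300524476783*t + 206369508164700*t^2.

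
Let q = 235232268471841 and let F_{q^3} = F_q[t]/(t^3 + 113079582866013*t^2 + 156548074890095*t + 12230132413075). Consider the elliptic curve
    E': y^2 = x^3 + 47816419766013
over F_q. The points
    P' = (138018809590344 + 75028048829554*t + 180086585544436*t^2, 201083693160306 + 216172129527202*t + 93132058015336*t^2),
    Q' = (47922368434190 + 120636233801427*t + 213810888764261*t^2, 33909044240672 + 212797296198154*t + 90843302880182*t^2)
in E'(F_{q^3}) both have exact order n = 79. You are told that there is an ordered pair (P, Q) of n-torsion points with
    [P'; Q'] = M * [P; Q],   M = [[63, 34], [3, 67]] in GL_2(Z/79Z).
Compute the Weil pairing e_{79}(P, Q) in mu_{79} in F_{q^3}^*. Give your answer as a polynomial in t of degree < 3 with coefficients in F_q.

Since e_{79}(P,P)=e_{79}(Q,Q)=1 and e_{79}(Q,P)=e_{79}(P,Q)^{-1}, expanding e_{79}(63*P + 34*Q,3*P + 67*Q) leaves e(P,Q)^det(M).
Hence e(P,Q) = e(P',Q')^{36} where 36 = 11^{-1} mod 79.
7-bit Miller (1001111) on E'/F_{235232268471841} with a'=0, b'=47816419766013: accumulate tangent/chord ratios at Q'+S and P'+S'.
Result: e(P',Q') = 7284088711376 + 77036817294927*t + 227833375125243*t^2.
e_{79}(P,Q) = (7284088711376 + 77036817294927*t + 227833375125243*t^2)^{36} = 215851259197178 + 14637672886601*t + 97047981730120*t^2.

215851259197178 + 14637672886601*t + 97047981730120*t^2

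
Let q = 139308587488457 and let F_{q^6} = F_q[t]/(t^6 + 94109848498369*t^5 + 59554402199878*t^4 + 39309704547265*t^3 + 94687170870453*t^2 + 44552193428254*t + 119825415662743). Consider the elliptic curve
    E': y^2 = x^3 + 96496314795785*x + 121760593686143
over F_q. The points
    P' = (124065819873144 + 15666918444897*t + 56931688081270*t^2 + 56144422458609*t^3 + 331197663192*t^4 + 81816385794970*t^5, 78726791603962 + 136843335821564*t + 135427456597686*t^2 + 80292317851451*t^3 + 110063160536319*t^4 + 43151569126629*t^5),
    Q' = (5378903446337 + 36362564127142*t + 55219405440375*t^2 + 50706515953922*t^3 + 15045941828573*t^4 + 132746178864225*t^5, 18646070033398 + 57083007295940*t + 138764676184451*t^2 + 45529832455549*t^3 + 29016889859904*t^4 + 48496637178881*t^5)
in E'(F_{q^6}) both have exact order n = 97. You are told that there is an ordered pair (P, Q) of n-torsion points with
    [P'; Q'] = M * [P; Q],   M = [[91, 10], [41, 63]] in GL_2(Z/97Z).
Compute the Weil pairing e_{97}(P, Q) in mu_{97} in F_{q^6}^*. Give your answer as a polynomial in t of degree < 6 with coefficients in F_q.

Under M = [[91,10],[41,63]] in GL_2(Z/97), e_{97}(P',Q') = e_{97}(P,Q)^(91*63-10*41 mod 97).
So e_{97}(P,Q) = e_{97}(P',Q')^{8}, since 85*8 = 1 mod 97.
n = 97 = (1100001)_2 (7 bits, wt 3); accumulate f_{97,P'}(Q'+S)/f_{97,P'}(S) along the 6-step ladder.
The quotient is 75055886707848 + 125673045632799*t + 103209703460921*t^2 + 86890962597565*t^3 + 27016245953925*t^4 + 6107597324323*t^5.
Thus e_{97}(P,Q) = 24237707326295 + 43698943522595*t + 38807325950290*t^2 + 119337854798680*t^3 + 103178881340682*t^4 + 109823194135605*t^5.

24237707326295 + 43698943522595*t + 38807325950290*t^2 + 119337854798680*t^3 + 103178881340682*t^4 + 109823194135605*t^5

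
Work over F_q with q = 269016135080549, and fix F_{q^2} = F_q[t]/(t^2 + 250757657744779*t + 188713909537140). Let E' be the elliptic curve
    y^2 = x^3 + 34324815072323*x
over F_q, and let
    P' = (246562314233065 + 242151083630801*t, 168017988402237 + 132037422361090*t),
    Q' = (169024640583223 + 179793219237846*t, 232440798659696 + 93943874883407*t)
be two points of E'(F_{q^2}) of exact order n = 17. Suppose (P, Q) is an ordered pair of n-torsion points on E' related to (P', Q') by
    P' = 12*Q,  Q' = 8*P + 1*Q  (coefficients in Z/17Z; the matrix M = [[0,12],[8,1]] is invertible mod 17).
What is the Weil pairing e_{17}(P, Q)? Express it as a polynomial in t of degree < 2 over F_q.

136469979198910 + 179915471397381*t

Under M = [[0,12],[8,1]] in GL_2(Z/17), e_{17}(P',Q') = e_{17}(P,Q)^(0*1-12*8 mod 17).
So e_{17}(P,Q) = e_{17}(P',Q')^{3}, since 6*3 = 1 mod 17.
5-bit Miller (10001) on E'/F_{269016135080549} with a'=34324815072323, b'=0: accumulate tangent/chord ratios at Q'+S and P'+S'.
So e_{17}(P',Q') = 125288563390180 + 225677781875841*t.
Finally e_{17}(P,Q) = 136469979198910 + 179915471397381*t.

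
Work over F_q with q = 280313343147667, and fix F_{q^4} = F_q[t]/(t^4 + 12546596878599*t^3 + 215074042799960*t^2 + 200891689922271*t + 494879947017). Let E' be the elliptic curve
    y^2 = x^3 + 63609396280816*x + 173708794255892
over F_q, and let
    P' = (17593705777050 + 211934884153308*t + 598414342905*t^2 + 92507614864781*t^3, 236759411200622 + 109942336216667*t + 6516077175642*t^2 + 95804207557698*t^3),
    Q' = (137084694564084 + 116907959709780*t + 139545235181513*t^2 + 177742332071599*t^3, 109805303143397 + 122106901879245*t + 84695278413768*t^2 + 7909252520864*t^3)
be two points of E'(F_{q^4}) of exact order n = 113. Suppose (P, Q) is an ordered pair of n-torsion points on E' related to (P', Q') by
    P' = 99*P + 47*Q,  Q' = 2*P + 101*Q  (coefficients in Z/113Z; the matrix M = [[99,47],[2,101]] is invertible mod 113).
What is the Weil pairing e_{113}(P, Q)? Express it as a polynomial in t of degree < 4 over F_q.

The 113-Weil pairing on E[113] over F_{280313343147667} is alternating-bilinear: e_{113}(P',Q') = e_{113}(P,Q)^det(M).
Inverting 74 mod 113: 84. Thus e_{113}(P,Q) = e(P',Q')^{84}.
Run Miller on y^2=x^3+63609396280816*x+173708794255892 over F_{280313343147667}: ladder 1110001 (7 bits); e = f_P(D_Q)/f_Q(D_P).
f_P(D_Q)/f_Q(D_P) = 267346404439186 + 54765248740081*t + 270612488230037*t^2 + 225896926864132*t^3.
Raise to 84: e(P,Q) = 247237755449599 + 124008054108411*t + 249783370411615*t^2 + 92499349628573*t^3 in mu_{113}.

247237755449599 + 124008054108411*t + 249783370411615*t^2 + 92499349628573*t^3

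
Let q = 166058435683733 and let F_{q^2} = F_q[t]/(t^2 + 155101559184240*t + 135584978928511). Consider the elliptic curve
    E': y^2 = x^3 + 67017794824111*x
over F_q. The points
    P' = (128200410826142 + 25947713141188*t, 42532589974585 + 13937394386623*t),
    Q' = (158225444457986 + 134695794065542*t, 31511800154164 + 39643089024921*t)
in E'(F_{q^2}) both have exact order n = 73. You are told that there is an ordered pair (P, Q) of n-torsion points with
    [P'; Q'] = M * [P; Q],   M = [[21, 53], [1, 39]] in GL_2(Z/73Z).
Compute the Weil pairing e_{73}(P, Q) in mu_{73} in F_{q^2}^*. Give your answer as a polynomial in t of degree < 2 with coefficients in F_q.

The 73-Weil pairing on E[73] over F_{166058435683733} is alternating-bilinear: e_{73}(P',Q') = e_{73}(P,Q)^det(M).
21*39 - 53*1 = 766; reduced mod 73: det = 36, inverse 71.
Miller loop for e_{73} over F_{166058435683733^2}: bits of 73 = 1001001; 6 double steps + 2 add steps, l/v at each.
e_{73}(P',Q') = 79918395924636 + 7002850538240*t.
Finally e_{73}(P,Q) = 49877187627169 + 106345833533301*t.

49877187627169 + 106345833533301*t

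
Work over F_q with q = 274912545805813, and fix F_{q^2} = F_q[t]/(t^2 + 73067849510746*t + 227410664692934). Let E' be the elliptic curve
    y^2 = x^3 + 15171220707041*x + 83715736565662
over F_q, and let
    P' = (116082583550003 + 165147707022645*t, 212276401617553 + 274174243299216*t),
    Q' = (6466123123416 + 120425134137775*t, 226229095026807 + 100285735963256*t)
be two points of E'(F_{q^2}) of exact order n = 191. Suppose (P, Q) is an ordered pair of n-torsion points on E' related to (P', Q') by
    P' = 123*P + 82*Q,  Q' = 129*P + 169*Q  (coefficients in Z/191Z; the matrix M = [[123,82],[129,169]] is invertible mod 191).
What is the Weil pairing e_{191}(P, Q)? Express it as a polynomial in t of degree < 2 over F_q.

Since e_{191}(P,P)=e_{191}(Q,Q)=1 and e_{191}(Q,P)=e_{191}(P,Q)^{-1}, expanding e_{191}(123*P + 82*Q,129*P + 169*Q) leaves e(P,Q)^det(M).
Hence e(P,Q) = e(P',Q')^{20} where 20 = 86^{-1} mod 191.
Double-and-add over 10111111: 8-1 doublings, 7-1 additions; each step l_{T,T}/v_{2T} or l_{T,P'}/v at Q'+S for random S.
Miller gives e_{191}(P',Q') = 128338654876957 + 1963370843050*t in F_{274912545805813^2}.
(128338654876957 + 1963370843050*t)^{20} mod (274912545805813,f) = 235750436129877 + 6034418702404*t.

235750436129877 + 6034418702404*t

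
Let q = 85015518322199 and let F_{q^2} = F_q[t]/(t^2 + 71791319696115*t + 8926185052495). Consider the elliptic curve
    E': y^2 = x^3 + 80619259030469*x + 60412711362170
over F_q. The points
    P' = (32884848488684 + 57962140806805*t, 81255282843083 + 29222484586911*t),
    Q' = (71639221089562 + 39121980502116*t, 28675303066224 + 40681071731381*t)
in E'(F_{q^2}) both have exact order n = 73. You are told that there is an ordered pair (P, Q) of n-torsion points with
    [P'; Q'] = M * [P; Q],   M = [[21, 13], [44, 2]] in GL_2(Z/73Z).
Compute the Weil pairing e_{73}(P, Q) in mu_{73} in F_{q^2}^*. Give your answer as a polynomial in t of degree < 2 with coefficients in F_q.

40970801536287 + 56615595797737*t

e_{73}(aP+bQ,cP+dQ) = e_{73}(P,Q)^(ad-bc); with (a,b,c,d)=(21,13,44,2) this gives the det-73 law.
Hence e(P,Q) = e(P',Q')^{23} where 23 = 54^{-1} mod 73.
Build f_{73,P'} and f_{73,Q'} via the 7-bit ladder of 73=1001001_2; evaluate at shifted divisors; quotient in F_{85015518322199^2}.
Result: e(P',Q') = 10167049191796 + 26354271298734*t.
Hence e(P,Q) = 40970801536287 + 56615595797737*t in F_{85015518322199^2}^*.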